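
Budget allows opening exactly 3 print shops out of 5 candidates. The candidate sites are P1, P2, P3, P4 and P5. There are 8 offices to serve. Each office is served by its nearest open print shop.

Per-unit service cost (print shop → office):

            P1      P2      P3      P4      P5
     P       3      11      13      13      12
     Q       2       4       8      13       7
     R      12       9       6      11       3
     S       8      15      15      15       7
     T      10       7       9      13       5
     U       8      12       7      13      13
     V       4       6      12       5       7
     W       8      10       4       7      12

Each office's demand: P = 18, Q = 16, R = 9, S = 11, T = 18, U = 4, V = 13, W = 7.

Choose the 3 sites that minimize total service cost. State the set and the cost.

With exactly 3 open, each office uses its cheapest among the chosen.
{P1, P3, P5}: P→P1 3·18=54, Q→P1 2·16=32, R→P5 3·9=27, S→P5 7·11=77, T→P5 5·18=90, U→P3 7·4=28, V→P1 4·13=52, W→P3 4·7=28. Service cost 388.
{P1, P4, P5}: service cost 413
{P1, P2, P5}: service cost 420
Among all 10 size-3 choices, {P1, P3, P5} is lowest.

Choose P1, P3 and P5; total service cost 388.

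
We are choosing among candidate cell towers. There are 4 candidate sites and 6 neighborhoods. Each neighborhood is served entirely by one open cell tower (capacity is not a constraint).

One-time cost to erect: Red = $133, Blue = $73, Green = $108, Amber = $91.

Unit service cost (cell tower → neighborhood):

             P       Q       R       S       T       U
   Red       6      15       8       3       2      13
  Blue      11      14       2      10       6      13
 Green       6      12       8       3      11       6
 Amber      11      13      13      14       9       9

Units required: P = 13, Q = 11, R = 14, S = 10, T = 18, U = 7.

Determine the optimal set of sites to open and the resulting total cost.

For any fixed open set, each neighborhood goes to its cheapest open site; total = fixed + service.
{Blue, Green}: P→Green 6·13=78, Q→Green 12·11=132, R→Blue 2·14=28, S→Green 3·10=30, T→Blue 6·18=108, U→Green 6·7=42. Service 418; fixed 181; total 599.
{Red, Blue}: P→Red 6·13=78, Q→Blue 14·11=154, R→Blue 2·14=28, S→Red 3·10=30, T→Red 2·18=36, U→Red 13·7=91. Service 417; fixed 206; total 623.
{Red}: service 512 + fixed 133 = 645
{Red, Blue, Green, Amber}: service 346 + fixed 405 = 751
No other subset beats 599.

Open Blue and Green; minimum total cost 599.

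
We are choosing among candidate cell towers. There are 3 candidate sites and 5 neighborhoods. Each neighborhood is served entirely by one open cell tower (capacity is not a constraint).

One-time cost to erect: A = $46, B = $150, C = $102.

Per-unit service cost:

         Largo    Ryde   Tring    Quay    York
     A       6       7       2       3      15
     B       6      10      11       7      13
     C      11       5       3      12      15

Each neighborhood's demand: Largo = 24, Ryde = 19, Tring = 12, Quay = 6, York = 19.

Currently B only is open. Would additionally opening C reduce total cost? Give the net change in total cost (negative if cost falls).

Current service cost with {B}: 755.
Adding C: each neighborhood re-picks its cheapest; new service cost 564, saving 191.
Extra fixed cost: 102. Net change = 102 − 191 = -89.
(Totals: 905 → 816.)

Yes — net change −89 (cost falls by 89).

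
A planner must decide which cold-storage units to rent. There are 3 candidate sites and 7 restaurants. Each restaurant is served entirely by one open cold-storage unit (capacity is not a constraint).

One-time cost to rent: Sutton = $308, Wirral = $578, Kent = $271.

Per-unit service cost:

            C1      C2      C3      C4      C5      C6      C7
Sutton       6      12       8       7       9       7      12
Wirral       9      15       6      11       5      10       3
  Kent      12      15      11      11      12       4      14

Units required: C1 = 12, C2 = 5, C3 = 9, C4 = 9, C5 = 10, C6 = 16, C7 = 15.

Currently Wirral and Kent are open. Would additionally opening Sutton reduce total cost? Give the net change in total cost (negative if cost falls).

No — net change +221 (cost rises by 221).

Current service cost with {Wirral, Kent}: 495.
Adding Sutton: each restaurant re-picks its cheapest; new service cost 408, saving 87.
Extra fixed cost: 308. Net change = 308 − 87 = 221.
(Totals: 1344 → 1565.)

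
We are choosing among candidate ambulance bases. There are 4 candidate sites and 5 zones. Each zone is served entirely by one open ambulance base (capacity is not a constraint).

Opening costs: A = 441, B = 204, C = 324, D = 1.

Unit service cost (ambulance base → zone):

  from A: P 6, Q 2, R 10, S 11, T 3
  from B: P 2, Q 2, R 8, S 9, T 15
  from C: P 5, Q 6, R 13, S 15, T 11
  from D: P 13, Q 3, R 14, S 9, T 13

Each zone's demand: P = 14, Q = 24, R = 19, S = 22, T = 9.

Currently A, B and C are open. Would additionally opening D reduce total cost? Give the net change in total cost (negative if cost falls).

Current service cost with {A, B, C}: 453.
Adding D: each zone re-picks its cheapest; new service cost 453, saving 0.
Extra fixed cost: 1. Net change = 1 − 0 = 1.
(Totals: 1422 → 1423.)

No — net change +1 (cost rises by 1).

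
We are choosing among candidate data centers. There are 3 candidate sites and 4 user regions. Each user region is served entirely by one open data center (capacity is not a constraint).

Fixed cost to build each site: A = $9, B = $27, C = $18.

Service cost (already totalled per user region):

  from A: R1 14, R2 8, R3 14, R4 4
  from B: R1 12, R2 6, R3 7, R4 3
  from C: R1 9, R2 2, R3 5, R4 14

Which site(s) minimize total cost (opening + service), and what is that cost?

For any fixed open set, each user region goes to its cheapest open site; total = fixed + service.
{A, C}: R1→C 9, R2→C 2, R3→C 5, R4→A 4. Service 20; fixed 27; total 47.
{C}: service 30 + fixed 18 = 48
{A}: service 40 + fixed 9 = 49
{A, B, C}: service 19 + fixed 54 = 73
No other subset beats 47.

Open A and C; minimum total cost 47.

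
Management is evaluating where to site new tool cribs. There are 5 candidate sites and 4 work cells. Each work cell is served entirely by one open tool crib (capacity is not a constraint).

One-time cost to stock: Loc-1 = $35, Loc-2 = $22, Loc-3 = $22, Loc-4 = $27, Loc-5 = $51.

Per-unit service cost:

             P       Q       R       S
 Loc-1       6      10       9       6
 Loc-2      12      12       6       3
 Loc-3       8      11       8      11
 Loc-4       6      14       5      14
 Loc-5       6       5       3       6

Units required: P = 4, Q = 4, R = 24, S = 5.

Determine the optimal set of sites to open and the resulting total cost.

For any fixed open set, each work cell goes to its cheapest open site; total = fixed + service.
{Loc-5}: P→Loc-5 6·4=24, Q→Loc-5 5·4=20, R→Loc-5 3·24=72, S→Loc-5 6·5=30. Service 146; fixed 51; total 197.
{Loc-2, Loc-5}: P→Loc-5 6·4=24, Q→Loc-5 5·4=20, R→Loc-5 3·24=72, S→Loc-2 3·5=15. Service 131; fixed 73; total 204.
{Loc-3, Loc-5}: P→Loc-5 6·4=24, Q→Loc-5 5·4=20, R→Loc-5 3·24=72, S→Loc-5 6·5=30. Service 146; fixed 73; total 219.
{Loc-1, Loc-2, Loc-3, Loc-4, Loc-5}: P→Loc-1 6·4=24, Q→Loc-5 5·4=20, R→Loc-5 3·24=72, S→Loc-2 3·5=15. Service 131; fixed 157; total 288.
No other subset beats 197.

Open Loc-5 only; minimum total cost 197.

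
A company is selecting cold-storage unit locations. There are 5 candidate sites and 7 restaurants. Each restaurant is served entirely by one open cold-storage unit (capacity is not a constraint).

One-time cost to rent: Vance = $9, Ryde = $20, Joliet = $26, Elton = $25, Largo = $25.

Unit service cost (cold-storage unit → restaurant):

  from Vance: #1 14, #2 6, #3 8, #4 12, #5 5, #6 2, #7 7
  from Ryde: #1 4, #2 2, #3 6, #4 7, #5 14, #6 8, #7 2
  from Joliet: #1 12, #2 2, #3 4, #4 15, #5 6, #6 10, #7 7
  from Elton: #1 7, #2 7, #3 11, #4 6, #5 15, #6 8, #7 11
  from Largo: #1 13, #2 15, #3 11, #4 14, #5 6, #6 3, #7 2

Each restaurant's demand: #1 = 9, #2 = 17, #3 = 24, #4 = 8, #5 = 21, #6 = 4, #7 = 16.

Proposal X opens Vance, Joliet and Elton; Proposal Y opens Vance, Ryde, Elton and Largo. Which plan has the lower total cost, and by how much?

Proposal Y is cheaper by 40.

Proposal X: {Vance, Joliet, Elton}: #1→Elton 7·9=63, #2→Joliet 2·17=34, #3→Joliet 4·24=96, #4→Elton 6·8=48, #5→Vance 5·21=105, #6→Vance 2·4=8, #7→Vance 7·16=112. Service 466; fixed 60; total 526.
Proposal Y: {Vance, Ryde, Elton, Largo}: #1→Ryde 4·9=36, #2→Ryde 2·17=34, #3→Ryde 6·24=144, #4→Elton 6·8=48, #5→Vance 5·21=105, #6→Vance 2·4=8, #7→Ryde 2·16=32. Service 407; fixed 79; total 486.
Difference: |526 − 486| = 40.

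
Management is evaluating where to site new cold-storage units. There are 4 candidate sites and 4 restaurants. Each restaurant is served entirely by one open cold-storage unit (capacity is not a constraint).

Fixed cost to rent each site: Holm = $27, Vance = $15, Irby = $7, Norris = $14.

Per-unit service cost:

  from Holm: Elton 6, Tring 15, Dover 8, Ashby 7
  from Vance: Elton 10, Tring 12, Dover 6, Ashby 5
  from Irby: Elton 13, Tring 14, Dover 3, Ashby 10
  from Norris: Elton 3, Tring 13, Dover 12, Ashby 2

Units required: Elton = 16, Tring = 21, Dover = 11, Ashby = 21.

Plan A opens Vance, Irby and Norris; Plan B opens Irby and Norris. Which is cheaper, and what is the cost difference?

Plan A: {Vance, Irby, Norris}: Elton→Norris 3·16=48, Tring→Vance 12·21=252, Dover→Irby 3·11=33, Ashby→Norris 2·21=42. Service 375; fixed 36; total 411.
Plan B: {Irby, Norris}: Elton→Norris 3·16=48, Tring→Norris 13·21=273, Dover→Irby 3·11=33, Ashby→Norris 2·21=42. Service 396; fixed 21; total 417.
Difference: |411 − 417| = 6.

Plan A is cheaper by 6.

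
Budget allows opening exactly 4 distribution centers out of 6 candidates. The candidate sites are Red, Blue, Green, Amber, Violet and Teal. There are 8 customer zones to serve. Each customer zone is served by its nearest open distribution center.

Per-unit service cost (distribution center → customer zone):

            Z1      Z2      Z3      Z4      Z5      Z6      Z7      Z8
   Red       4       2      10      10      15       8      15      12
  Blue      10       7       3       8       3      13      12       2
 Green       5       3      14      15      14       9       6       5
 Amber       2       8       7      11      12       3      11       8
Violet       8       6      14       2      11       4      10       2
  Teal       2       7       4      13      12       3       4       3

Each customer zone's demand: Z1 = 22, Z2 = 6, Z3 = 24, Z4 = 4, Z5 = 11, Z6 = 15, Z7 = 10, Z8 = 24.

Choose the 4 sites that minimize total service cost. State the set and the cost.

Choose Red, Blue, Violet and Teal; total service cost 302.

With exactly 4 open, each customer zone uses its cheapest among the chosen.
{Red, Blue, Violet, Teal}: Z1→Teal 2·22=44, Z2→Red 2·6=12, Z3→Blue 3·24=72, Z4→Violet 2·4=8, Z5→Blue 3·11=33, Z6→Teal 3·15=45, Z7→Teal 4·10=40, Z8→Blue 2·24=48. Service cost 302.
{Blue, Green, Violet, Teal}: service cost 308
{Red, Blue, Green, Teal}: service cost 326
Among all 15 size-4 choices, {Red, Blue, Violet, Teal} is lowest.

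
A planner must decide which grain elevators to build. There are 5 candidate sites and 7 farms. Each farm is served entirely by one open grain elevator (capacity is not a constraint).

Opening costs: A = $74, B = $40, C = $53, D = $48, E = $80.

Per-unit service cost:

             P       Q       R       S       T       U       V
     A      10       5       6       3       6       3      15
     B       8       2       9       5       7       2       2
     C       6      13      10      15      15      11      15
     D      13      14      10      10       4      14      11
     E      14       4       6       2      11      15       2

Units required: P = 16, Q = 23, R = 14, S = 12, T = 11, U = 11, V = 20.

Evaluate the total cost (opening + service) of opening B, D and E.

Each farm is assigned to its cheapest site among the open ones.
{B, D, E}: P→B 8·16=128, Q→B 2·23=46, R→E 6·14=84, S→E 2·12=24, T→D 4·11=44, U→B 2·11=22, V→B 2·20=40. Service 388; fixed 168; total 556.

Total cost: 556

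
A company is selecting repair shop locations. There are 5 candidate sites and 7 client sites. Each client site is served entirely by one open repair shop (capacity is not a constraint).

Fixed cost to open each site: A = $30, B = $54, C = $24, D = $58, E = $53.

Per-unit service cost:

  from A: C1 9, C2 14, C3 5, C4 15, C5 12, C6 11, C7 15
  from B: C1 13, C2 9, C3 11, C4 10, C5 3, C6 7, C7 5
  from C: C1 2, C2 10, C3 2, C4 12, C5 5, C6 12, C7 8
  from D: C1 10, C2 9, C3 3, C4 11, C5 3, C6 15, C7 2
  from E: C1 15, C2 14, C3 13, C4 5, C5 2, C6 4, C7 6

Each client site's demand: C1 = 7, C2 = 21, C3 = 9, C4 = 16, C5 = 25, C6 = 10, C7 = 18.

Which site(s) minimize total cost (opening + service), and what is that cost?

For any fixed open set, each client site goes to its cheapest open site; total = fixed + service.
{C, D, E}: C1→C 2·7=14, C2→D 9·21=189, C3→C 2·9=18, C4→E 5·16=80, C5→E 2·25=50, C6→E 4·10=40, C7→D 2·18=36. Service 427; fixed 135; total 562.
{A, C, D, E}: service 427 + fixed 165 = 592
{C, E}: C1→C 2·7=14, C2→C 10·21=210, C3→C 2·9=18, C4→E 5·16=80, C5→E 2·25=50, C6→E 4·10=40, C7→E 6·18=108. Service 520; fixed 77; total 597.
{A, B, C, D, E}: service 427 + fixed 219 = 646
No other subset beats 562.

Open C, D and E; minimum total cost 562.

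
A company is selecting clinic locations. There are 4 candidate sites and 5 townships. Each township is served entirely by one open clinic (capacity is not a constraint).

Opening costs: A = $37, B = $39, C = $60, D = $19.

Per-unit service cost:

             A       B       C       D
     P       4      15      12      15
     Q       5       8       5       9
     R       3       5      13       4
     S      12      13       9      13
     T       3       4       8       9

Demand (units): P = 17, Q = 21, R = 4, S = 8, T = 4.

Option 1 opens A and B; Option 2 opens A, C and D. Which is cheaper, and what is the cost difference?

Option 1: {A, B}: P→A 4·17=68, Q→A 5·21=105, R→A 3·4=12, S→A 12·8=96, T→A 3·4=12. Service 293; fixed 76; total 369.
Option 2: {A, C, D}: P→A 4·17=68, Q→A 5·21=105, R→A 3·4=12, S→C 9·8=72, T→A 3·4=12. Service 269; fixed 116; total 385.
Difference: |369 − 385| = 16.

Option 1 is cheaper by 16.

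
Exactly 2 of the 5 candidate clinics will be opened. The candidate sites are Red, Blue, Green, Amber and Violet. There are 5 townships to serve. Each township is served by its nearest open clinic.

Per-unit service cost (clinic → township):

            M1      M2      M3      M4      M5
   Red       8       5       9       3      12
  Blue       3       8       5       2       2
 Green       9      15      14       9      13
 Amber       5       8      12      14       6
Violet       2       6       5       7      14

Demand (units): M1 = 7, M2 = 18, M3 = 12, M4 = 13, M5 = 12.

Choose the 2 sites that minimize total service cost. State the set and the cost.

With exactly 2 open, each township uses its cheapest among the chosen.
{Red, Blue}: M1→Blue 3·7=21, M2→Red 5·18=90, M3→Blue 5·12=60, M4→Blue 2·13=26, M5→Blue 2·12=24. Service cost 221.
{Blue, Violet}: service cost 232
{Blue, Green}: service cost 275
Among all 10 size-2 choices, {Red, Blue} is lowest.

Choose Red and Blue; total service cost 221.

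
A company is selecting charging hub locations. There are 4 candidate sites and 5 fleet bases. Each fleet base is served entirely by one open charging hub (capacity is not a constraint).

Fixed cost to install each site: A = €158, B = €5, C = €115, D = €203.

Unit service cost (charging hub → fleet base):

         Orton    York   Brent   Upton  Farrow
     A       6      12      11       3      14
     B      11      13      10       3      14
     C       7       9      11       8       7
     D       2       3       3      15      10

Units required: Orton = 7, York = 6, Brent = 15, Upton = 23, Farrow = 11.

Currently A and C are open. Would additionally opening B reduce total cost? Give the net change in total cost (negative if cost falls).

Yes — net change −10 (cost falls by 10).

Current service cost with {A, C}: 407.
Adding B: each fleet base re-picks its cheapest; new service cost 392, saving 15.
Extra fixed cost: 5. Net change = 5 − 15 = -10.
(Totals: 680 → 670.)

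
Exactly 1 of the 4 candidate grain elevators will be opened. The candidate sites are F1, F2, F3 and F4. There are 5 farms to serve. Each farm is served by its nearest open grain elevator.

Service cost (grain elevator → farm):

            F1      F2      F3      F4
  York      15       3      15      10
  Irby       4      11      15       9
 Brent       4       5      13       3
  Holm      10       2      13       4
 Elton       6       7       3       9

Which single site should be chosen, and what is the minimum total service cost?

With exactly 1 open, each farm uses its cheapest among the chosen.
{F2}: York→F2 3, Irby→F2 11, Brent→F2 5, Holm→F2 2, Elton→F2 7. Service cost 28.
{F4}: service cost 35
{F1}: service cost 39
Among all 4 size-1 choices, {F2} is lowest.

Choose F2 only; total service cost 28.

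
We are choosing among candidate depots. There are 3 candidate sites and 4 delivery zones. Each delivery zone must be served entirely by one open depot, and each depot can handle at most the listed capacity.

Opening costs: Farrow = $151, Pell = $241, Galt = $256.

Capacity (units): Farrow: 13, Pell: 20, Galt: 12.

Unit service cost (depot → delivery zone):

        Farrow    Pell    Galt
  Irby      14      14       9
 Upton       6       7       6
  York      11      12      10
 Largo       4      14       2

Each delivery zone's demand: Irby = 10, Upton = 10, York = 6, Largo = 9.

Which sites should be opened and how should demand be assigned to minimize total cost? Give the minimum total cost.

Open {Farrow, Pell, Galt}: Irby→Galt 9·10=90, Upton→Pell 7·10=70, York→Pell 12·6=72, Largo→Farrow 4·9=36.
Loads: Farrow carries 9/13, Pell carries 16/20, Galt carries 10/12. Service 268; fixed 648; total 916.
Next best feasible plan costs 938.

Minimum total cost: 916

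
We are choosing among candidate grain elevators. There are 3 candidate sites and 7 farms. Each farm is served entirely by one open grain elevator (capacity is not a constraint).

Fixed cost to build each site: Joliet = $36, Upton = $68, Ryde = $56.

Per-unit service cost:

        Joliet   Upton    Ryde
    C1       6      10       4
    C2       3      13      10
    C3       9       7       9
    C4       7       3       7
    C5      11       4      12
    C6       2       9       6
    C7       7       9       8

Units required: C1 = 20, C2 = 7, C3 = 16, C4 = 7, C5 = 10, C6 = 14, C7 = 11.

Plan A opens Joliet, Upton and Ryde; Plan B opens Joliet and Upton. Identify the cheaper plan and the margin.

Plan A: {Joliet, Upton, Ryde}: C1→Ryde 4·20=80, C2→Joliet 3·7=21, C3→Upton 7·16=112, C4→Upton 3·7=21, C5→Upton 4·10=40, C6→Joliet 2·14=28, C7→Joliet 7·11=77. Service 379; fixed 160; total 539.
Plan B: {Joliet, Upton}: C1→Joliet 6·20=120, C2→Joliet 3·7=21, C3→Upton 7·16=112, C4→Upton 3·7=21, C5→Upton 4·10=40, C6→Joliet 2·14=28, C7→Joliet 7·11=77. Service 419; fixed 104; total 523.
Difference: |539 − 523| = 16.

Plan B is cheaper by 16.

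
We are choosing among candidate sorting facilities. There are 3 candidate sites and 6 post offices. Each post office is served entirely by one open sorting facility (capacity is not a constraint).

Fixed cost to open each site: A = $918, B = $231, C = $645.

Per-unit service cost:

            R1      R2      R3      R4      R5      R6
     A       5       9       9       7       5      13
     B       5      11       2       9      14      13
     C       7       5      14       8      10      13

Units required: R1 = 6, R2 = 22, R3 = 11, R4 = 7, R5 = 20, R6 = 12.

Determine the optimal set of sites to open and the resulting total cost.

Open B only; minimum total cost 1024.

For any fixed open set, each post office goes to its cheapest open site; total = fixed + service.
{B}: R1→B 5·6=30, R2→B 11·22=242, R3→B 2·11=22, R4→B 9·7=63, R5→B 14·20=280, R6→B 13·12=156. Service 793; fixed 231; total 1024.
{C}: R1→C 7·6=42, R2→C 5·22=110, R3→C 14·11=154, R4→C 8·7=56, R5→C 10·20=200, R6→C 13·12=156. Service 718; fixed 645; total 1363.
{B, C}: service 574 + fixed 876 = 1450
{A, B, C}: service 467 + fixed 1794 = 2261
(All 7 nonempty subsets were checked; B only is lowest.)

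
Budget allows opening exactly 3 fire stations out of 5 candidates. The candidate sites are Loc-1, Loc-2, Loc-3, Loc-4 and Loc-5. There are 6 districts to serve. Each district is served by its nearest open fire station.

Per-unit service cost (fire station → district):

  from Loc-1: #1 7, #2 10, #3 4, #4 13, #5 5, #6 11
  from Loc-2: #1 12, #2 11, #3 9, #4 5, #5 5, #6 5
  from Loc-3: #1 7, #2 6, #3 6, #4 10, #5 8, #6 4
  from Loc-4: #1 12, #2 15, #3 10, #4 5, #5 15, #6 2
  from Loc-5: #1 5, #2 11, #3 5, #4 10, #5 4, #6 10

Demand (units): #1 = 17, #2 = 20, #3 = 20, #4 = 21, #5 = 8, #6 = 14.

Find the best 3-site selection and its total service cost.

With exactly 3 open, each district uses its cheapest among the chosen.
{Loc-3, Loc-4, Loc-5}: #1→Loc-5 5·17=85, #2→Loc-3 6·20=120, #3→Loc-5 5·20=100, #4→Loc-4 5·21=105, #5→Loc-5 4·8=32, #6→Loc-4 2·14=28. Service cost 470.
{Loc-1, Loc-3, Loc-4}: service cost 492
{Loc-2, Loc-3, Loc-5}: service cost 498
Among all 10 size-3 choices, {Loc-3, Loc-4, Loc-5} is lowest.

Choose Loc-3, Loc-4 and Loc-5; total service cost 470.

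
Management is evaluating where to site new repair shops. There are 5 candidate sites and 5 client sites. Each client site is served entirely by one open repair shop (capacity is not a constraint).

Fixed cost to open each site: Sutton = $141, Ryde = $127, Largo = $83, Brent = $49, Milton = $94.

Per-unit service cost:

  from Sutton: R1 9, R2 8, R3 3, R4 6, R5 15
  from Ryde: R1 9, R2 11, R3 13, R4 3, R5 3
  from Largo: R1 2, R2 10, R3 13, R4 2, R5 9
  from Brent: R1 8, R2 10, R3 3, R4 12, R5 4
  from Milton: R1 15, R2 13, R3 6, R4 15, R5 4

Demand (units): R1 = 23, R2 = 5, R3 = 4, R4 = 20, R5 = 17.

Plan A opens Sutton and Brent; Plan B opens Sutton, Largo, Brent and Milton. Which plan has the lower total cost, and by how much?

Plan B is cheaper by 41.

Plan A: {Sutton, Brent}: R1→Brent 8·23=184, R2→Sutton 8·5=40, R3→Sutton 3·4=12, R4→Sutton 6·20=120, R5→Brent 4·17=68. Service 424; fixed 190; total 614.
Plan B: {Sutton, Largo, Brent, Milton}: R1→Largo 2·23=46, R2→Sutton 8·5=40, R3→Sutton 3·4=12, R4→Largo 2·20=40, R5→Brent 4·17=68. Service 206; fixed 367; total 573.
Difference: |614 − 573| = 41.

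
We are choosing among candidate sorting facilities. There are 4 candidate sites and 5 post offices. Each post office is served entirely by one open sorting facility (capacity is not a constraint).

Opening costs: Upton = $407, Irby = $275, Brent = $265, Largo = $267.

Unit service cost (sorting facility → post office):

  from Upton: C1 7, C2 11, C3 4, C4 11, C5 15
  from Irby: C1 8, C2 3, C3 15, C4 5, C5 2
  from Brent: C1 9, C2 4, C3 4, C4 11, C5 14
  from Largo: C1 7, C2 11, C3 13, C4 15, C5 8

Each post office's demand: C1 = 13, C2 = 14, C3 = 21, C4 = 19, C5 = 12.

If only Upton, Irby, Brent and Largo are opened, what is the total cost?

Each post office is assigned to its cheapest site among the open ones.
{Upton, Irby, Brent, Largo}: C1→Upton 7·13=91, C2→Irby 3·14=42, C3→Upton 4·21=84, C4→Irby 5·19=95, C5→Irby 2·12=24. Service 336; fixed 1214; total 1550.

Total cost: 1550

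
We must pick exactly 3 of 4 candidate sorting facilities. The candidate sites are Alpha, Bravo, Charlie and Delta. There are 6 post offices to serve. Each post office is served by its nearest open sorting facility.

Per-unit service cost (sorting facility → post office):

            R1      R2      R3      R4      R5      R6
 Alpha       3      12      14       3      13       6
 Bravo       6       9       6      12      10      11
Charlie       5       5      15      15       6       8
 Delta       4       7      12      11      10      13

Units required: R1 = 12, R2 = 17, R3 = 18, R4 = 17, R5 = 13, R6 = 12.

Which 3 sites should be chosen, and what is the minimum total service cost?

With exactly 3 open, each post office uses its cheapest among the chosen.
{Alpha, Bravo, Charlie}: R1→Alpha 3·12=36, R2→Charlie 5·17=85, R3→Bravo 6·18=108, R4→Alpha 3·17=51, R5→Charlie 6·13=78, R6→Alpha 6·12=72. Service cost 430.
{Alpha, Bravo, Delta}: service cost 516
{Alpha, Charlie, Delta}: service cost 538
Among all 4 size-3 choices, {Alpha, Bravo, Charlie} is lowest.

Choose Alpha, Bravo and Charlie; total service cost 430.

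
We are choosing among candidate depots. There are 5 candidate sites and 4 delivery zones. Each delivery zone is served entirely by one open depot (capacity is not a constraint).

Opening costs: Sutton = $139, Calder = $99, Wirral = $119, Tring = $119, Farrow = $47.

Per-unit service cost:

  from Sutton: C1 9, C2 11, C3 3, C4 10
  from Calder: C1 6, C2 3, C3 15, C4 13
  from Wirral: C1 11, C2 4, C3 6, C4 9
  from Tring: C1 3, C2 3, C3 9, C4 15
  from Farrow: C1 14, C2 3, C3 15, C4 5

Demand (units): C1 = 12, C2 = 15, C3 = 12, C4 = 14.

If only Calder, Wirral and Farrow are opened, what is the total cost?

Total cost: 524

Each delivery zone is assigned to its cheapest site among the open ones.
{Calder, Wirral, Farrow}: C1→Calder 6·12=72, C2→Calder 3·15=45, C3→Wirral 6·12=72, C4→Farrow 5·14=70. Service 259; fixed 265; total 524.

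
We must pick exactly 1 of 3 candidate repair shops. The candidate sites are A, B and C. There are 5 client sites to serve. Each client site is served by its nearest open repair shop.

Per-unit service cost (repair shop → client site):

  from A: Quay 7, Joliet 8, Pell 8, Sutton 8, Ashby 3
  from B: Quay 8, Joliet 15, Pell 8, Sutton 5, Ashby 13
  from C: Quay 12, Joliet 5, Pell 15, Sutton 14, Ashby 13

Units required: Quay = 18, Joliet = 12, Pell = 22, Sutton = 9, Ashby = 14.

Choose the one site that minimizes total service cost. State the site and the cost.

With exactly 1 open, each client site uses its cheapest among the chosen.
{A}: Quay→A 7·18=126, Joliet→A 8·12=96, Pell→A 8·22=176, Sutton→A 8·9=72, Ashby→A 3·14=42. Service cost 512.
{B}: service cost 727
{C}: service cost 914
Among all 3 size-1 choices, {A} is lowest.

Choose A only; total service cost 512.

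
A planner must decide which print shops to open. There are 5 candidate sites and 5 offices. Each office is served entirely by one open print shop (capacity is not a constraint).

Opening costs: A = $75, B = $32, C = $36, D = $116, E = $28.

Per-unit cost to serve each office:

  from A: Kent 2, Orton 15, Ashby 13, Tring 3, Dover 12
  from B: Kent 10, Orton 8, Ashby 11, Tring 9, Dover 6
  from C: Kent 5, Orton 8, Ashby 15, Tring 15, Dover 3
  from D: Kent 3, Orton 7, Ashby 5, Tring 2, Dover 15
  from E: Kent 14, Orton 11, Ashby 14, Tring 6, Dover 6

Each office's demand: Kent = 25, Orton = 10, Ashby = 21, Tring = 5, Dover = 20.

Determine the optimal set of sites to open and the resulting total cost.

Open C and D; minimum total cost 472.

For any fixed open set, each office goes to its cheapest open site; total = fixed + service.
{C, D}: Kent→D 3·25=75, Orton→D 7·10=70, Ashby→D 5·21=105, Tring→D 2·5=10, Dover→C 3·20=60. Service 320; fixed 152; total 472.
{C, D, E}: service 320 + fixed 180 = 500
{B, C, D}: service 320 + fixed 184 = 504
{A, B, C, D, E}: service 295 + fixed 287 = 582
No other subset beats 472.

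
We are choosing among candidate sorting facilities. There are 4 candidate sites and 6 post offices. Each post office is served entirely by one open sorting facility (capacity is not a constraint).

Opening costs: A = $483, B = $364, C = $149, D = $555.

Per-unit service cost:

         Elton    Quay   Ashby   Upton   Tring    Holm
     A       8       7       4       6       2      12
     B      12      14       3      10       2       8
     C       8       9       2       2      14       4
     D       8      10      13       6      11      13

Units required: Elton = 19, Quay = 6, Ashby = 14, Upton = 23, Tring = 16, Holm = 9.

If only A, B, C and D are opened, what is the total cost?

Total cost: 1887

Each post office is assigned to its cheapest site among the open ones.
{A, B, C, D}: Elton→A 8·19=152, Quay→A 7·6=42, Ashby→C 2·14=28, Upton→C 2·23=46, Tring→A 2·16=32, Holm→C 4·9=36. Service 336; fixed 1551; total 1887.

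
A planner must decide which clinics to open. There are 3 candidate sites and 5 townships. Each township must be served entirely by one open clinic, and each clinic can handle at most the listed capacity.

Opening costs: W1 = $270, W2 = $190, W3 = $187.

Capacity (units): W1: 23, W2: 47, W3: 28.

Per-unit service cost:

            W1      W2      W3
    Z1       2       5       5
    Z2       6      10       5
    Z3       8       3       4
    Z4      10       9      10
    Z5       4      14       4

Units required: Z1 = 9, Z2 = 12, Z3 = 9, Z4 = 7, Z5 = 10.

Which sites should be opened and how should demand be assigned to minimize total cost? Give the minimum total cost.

Minimum total cost: 585

Open {W2}: Z1→W2 5·9=45, Z2→W2 10·12=120, Z3→W2 3·9=27, Z4→W2 9·7=63, Z5→W2 14·10=140.
Loads: W2 carries 47/47. Service 395; fixed 190; total 585.
Next best feasible plan costs 612.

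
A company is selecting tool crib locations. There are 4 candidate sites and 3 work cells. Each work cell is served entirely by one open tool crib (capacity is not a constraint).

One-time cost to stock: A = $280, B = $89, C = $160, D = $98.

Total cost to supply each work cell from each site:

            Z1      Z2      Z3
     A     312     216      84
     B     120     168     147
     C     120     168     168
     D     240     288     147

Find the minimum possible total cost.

For any fixed open set, each work cell goes to its cheapest open site; total = fixed + service.
{B}: Z1→B 120, Z2→B 168, Z3→B 147. Service 435; fixed 89; total 524.
{C}: service 456 + fixed 160 = 616
{B, D}: service 435 + fixed 187 = 622
{A, B, C, D}: Z1→B 120, Z2→B 168, Z3→A 84. Service 372; fixed 627; total 999.
No other subset beats 524.

Minimum total cost: 524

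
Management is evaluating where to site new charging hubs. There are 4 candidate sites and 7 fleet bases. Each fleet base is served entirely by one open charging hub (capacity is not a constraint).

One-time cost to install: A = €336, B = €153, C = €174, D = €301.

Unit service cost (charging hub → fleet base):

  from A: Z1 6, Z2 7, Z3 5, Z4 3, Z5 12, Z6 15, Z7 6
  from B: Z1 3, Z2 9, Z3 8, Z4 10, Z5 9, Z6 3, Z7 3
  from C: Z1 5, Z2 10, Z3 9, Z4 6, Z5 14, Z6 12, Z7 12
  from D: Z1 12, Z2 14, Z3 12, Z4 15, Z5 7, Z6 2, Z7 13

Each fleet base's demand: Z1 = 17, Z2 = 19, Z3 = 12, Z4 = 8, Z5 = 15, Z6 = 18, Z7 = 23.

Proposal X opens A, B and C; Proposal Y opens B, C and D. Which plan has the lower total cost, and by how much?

Proposal X is cheaper by 15.

Proposal X: {A, B, C}: Z1→B 3·17=51, Z2→A 7·19=133, Z3→A 5·12=60, Z4→A 3·8=24, Z5→B 9·15=135, Z6→B 3·18=54, Z7→B 3·23=69. Service 526; fixed 663; total 1189.
Proposal Y: {B, C, D}: Z1→B 3·17=51, Z2→B 9·19=171, Z3→B 8·12=96, Z4→C 6·8=48, Z5→D 7·15=105, Z6→D 2·18=36, Z7→B 3·23=69. Service 576; fixed 628; total 1204.
Difference: |1189 − 1204| = 15.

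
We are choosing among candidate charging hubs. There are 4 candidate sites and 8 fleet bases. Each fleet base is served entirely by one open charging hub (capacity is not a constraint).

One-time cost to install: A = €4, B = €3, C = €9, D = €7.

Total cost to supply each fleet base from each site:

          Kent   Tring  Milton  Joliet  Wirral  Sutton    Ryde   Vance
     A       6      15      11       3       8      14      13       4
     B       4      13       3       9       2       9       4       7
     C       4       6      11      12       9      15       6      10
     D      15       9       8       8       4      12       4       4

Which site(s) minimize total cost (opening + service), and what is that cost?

Open A and B; minimum total cost 49.

For any fixed open set, each fleet base goes to its cheapest open site; total = fixed + service.
{A, B}: Kent→B 4, Tring→B 13, Milton→B 3, Joliet→A 3, Wirral→B 2, Sutton→B 9, Ryde→B 4, Vance→A 4. Service 42; fixed 7; total 49.
{A, B, C}: Kent→B 4, Tring→C 6, Milton→B 3, Joliet→A 3, Wirral→B 2, Sutton→B 9, Ryde→B 4, Vance→A 4. Service 35; fixed 16; total 51.
{A, B, D}: Kent→B 4, Tring→D 9, Milton→B 3, Joliet→A 3, Wirral→B 2, Sutton→B 9, Ryde→B 4, Vance→A 4. Service 38; fixed 14; total 52.
{A, B, C, D}: service 35 + fixed 23 = 58
(All 15 nonempty subsets were checked; A and B is lowest.)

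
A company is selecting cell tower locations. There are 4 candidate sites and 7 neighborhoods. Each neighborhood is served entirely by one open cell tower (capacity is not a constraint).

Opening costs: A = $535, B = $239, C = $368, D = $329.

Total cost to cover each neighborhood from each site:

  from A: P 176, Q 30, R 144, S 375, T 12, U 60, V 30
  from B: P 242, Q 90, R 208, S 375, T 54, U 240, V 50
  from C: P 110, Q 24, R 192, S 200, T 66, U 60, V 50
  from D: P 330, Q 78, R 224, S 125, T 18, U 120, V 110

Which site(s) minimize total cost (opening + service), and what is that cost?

Open C only; minimum total cost 1070.

For any fixed open set, each neighborhood goes to its cheapest open site; total = fixed + service.
{C}: P→C 110, Q→C 24, R→C 192, S→C 200, T→C 66, U→C 60, V→C 50. Service 702; fixed 368; total 1070.
{C, D}: service 579 + fixed 697 = 1276
{B, C}: service 690 + fixed 607 = 1297
{A, B, C, D}: service 505 + fixed 1471 = 1976
No other subset beats 1070.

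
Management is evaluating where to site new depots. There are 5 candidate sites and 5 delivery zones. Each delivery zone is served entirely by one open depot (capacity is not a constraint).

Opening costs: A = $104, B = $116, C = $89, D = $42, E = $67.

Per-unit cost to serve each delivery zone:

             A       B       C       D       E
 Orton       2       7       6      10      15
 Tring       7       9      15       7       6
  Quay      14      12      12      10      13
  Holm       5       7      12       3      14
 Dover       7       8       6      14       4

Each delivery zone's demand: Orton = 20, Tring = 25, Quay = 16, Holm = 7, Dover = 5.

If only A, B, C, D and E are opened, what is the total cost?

Total cost: 809

Each delivery zone is assigned to its cheapest site among the open ones.
{A, B, C, D, E}: Orton→A 2·20=40, Tring→E 6·25=150, Quay→D 10·16=160, Holm→D 3·7=21, Dover→E 4·5=20. Service 391; fixed 418; total 809.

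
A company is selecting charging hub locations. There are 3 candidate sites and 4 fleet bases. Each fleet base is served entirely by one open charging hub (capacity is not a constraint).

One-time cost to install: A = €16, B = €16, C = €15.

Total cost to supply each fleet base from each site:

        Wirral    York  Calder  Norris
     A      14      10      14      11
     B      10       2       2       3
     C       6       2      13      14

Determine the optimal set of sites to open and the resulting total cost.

Open B only; minimum total cost 33.

For any fixed open set, each fleet base goes to its cheapest open site; total = fixed + service.
{B}: Wirral→B 10, York→B 2, Calder→B 2, Norris→B 3. Service 17; fixed 16; total 33.
{B, C}: service 13 + fixed 31 = 44
{A, B}: service 17 + fixed 32 = 49
{A, B, C}: service 13 + fixed 47 = 60
(All 7 nonempty subsets were checked; B only is lowest.)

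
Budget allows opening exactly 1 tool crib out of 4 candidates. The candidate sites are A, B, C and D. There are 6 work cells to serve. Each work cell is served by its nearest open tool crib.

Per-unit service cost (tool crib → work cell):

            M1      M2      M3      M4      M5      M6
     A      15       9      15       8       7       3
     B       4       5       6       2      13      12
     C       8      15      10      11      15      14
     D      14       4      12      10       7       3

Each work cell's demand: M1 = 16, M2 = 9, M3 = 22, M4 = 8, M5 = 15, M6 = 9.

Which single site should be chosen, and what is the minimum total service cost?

Choose B only; total service cost 560.

With exactly 1 open, each work cell uses its cheapest among the chosen.
{B}: M1→B 4·16=64, M2→B 5·9=45, M3→B 6·22=132, M4→B 2·8=16, M5→B 13·15=195, M6→B 12·9=108. Service cost 560.
{D}: service cost 736
{A}: service cost 847
Among all 4 size-1 choices, {B} is lowest.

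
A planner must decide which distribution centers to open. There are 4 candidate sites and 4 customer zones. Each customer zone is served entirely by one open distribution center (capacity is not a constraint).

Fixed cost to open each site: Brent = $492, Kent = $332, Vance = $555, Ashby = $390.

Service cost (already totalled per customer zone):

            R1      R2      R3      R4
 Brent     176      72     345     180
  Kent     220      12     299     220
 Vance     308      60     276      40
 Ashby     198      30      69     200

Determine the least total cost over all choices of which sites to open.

For any fixed open set, each customer zone goes to its cheapest open site; total = fixed + service.
{Ashby}: R1→Ashby 198, R2→Ashby 30, R3→Ashby 69, R4→Ashby 200. Service 497; fixed 390; total 887.
{Kent}: service 751 + fixed 332 = 1083
{Kent, Ashby}: service 479 + fixed 722 = 1201
{Brent, Kent, Vance, Ashby}: service 297 + fixed 1769 = 2066
(All 15 nonempty subsets were checked; Ashby only is lowest.)

Minimum total cost: 887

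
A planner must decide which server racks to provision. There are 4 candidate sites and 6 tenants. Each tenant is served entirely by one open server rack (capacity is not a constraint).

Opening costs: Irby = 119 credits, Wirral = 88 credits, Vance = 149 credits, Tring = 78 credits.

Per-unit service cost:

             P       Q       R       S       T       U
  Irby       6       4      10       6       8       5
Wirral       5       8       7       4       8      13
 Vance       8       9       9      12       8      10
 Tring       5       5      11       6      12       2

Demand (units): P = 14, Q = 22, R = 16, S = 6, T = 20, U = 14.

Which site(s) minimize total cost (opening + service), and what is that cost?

For any fixed open set, each tenant goes to its cheapest open site; total = fixed + service.
{Wirral, Tring}: P→Wirral 5·14=70, Q→Tring 5·22=110, R→Wirral 7·16=112, S→Wirral 4·6=24, T→Wirral 8·20=160, U→Tring 2·14=28. Service 504; fixed 166; total 670.
{Irby}: service 598 + fixed 119 = 717
{Irby, Wirral}: service 524 + fixed 207 = 731
{Irby, Wirral, Vance, Tring}: service 482 + fixed 434 = 916
(All 15 nonempty subsets were checked; Wirral and Tring is lowest.)

Open Wirral and Tring; minimum total cost 670.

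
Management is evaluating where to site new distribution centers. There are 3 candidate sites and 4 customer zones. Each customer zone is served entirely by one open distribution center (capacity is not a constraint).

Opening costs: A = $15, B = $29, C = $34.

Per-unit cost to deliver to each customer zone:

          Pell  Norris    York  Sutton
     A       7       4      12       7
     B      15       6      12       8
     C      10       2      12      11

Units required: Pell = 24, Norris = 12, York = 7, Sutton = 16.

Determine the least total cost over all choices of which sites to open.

Minimum total cost: 427

For any fixed open set, each customer zone goes to its cheapest open site; total = fixed + service.
{A}: Pell→A 7·24=168, Norris→A 4·12=48, York→A 12·7=84, Sutton→A 7·16=112. Service 412; fixed 15; total 427.
{A, C}: service 388 + fixed 49 = 437
{A, B}: Pell→A 7·24=168, Norris→A 4·12=48, York→A 12·7=84, Sutton→A 7·16=112. Service 412; fixed 44; total 456.
{A, B, C}: Pell→A 7·24=168, Norris→C 2·12=24, York→A 12·7=84, Sutton→A 7·16=112. Service 388; fixed 78; total 466.
No other subset beats 427.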